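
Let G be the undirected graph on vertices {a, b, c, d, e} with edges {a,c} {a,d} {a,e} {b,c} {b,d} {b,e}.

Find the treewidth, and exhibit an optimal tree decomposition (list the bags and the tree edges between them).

Each bag holds 3 vertices, so the decomposition has width 2, which upper-bounds the treewidth. For the lower bound, G contains the cycle a–d–b–c–a, so G is not a forest; only forests have treewidth ≤ 1, hence tw(G) ≥ 2. Hence tw(G) = 2 exactly.

Treewidth 2.
Bags: B1 = {a, b, d}  B2 = {a, b, c}  B3 = {a, b, e}
Tree: B1–B2, B2–B3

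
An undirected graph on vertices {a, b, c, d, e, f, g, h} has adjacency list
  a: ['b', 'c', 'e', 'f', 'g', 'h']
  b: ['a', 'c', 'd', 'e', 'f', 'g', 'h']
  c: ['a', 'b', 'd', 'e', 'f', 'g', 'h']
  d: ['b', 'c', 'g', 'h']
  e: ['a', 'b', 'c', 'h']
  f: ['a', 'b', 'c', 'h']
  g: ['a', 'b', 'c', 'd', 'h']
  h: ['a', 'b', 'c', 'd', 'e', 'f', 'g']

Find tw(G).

A width-4 tree decomposition is:
Bags: B1 = {b, c, d, g, h}  B2 = {a, b, c, g, h}  B3 = {a, b, c, f, h}  B4 = {a, b, c, e, h}
Tree: B1–B2, B2–B3, B2–B4
Every bag has size at most 5, so the width is 5 − 1 = 4 and tw(G) ≤ 4. For the lower bound, the 5 vertices {b, c, d, g, h} are pairwise adjacent, and any tree decomposition puts a clique entirely inside one bag — forcing width ≥ 4. Therefore the treewidth is 4.

4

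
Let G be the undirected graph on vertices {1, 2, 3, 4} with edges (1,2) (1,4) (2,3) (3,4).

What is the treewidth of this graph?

2

A width-2 tree decomposition is:
Bags: B1 = {1, 3, 4}  B2 = {1, 2, 3}
Tree: B1–B2
Each bag holds 3 vertices, so the decomposition has width 2, which upper-bounds the treewidth. For the lower bound, G contains the cycle 1–4–3–2–1, so G is not a forest; only forests have treewidth ≤ 1, hence tw(G) ≥ 2. Therefore the treewidth is 2.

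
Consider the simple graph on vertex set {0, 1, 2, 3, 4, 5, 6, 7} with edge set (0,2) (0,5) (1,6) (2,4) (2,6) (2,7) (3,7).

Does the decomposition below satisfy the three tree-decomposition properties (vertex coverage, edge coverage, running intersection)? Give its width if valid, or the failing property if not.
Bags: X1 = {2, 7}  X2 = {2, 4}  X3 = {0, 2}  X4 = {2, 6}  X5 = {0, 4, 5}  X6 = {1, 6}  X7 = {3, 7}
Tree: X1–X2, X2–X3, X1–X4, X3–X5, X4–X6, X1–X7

A tree decomposition must satisfy three properties: every vertex lies in some bag; for every edge, both endpoints lie together in some bag; and for every vertex, the bags containing it form a connected subtree. Here bags containing vertex 4 are not connected in the tree, so the decomposition is invalid.

No — bags containing vertex 4 are not connected in the tree.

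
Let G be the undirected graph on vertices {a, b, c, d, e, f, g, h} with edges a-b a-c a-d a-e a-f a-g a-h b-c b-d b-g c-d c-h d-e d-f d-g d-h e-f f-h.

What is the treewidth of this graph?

3

A width-3 tree decomposition is:
Bags: B1 = {a, d, f, h}  B2 = {a, d, e, f}  B3 = {a, c, d, h}  B4 = {a, b, c, d}  B5 = {a, b, d, g}
Tree: B1–B2, B1–B3, B3–B4, B4–B5
Each bag holds 4 vertices, so the decomposition has width 3, which upper-bounds the treewidth. For the lower bound, the 4 vertices {a, b, d, g} are pairwise adjacent, and any tree decomposition puts a clique entirely inside one bag — forcing width ≥ 3. Therefore the treewidth is 3.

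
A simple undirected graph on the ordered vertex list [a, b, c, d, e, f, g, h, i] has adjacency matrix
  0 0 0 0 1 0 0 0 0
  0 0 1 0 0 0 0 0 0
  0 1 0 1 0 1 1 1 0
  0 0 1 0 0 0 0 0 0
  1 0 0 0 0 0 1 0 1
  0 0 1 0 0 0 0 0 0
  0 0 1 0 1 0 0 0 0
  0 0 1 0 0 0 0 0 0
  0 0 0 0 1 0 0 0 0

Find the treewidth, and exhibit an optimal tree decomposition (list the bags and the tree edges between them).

The largest bag has 2 vertices, giving width 1; this decomposition certifies tw(G) ≤ 1. G has an edge, so its treewidth is at least 1. The upper and lower bounds meet at 1, so that is the treewidth.

Treewidth 1.
One optimal decomposition is:
Bags: B1 = {c, g}  B2 = {e, g}  B3 = {e, i}  B4 = {c, f}  B5 = {a, e}  B6 = {c, d}  B7 = {b, c}  B8 = {c, h}
Tree: B1–B2, B2–B3, B1–B4, B2–B5, B4–B6, B4–B7, B4–B8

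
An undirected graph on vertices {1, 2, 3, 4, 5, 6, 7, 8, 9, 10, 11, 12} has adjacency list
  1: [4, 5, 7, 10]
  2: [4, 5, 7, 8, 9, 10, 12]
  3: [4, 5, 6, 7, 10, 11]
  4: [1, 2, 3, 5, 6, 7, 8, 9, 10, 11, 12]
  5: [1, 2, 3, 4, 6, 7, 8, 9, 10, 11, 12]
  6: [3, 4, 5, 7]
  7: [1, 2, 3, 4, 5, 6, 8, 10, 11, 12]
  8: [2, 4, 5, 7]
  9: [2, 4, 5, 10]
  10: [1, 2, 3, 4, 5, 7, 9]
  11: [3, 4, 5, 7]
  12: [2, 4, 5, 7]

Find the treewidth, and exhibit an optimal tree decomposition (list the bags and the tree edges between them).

Each bag holds 5 vertices, so the decomposition has width 4, which upper-bounds the treewidth. Conversely, {2, 4, 5, 9, 10} is a clique of size 5, and the vertices of any clique must share a bag in every tree decomposition; so some bag has ≥ 5 vertices and tw(G) ≥ 4. Combining the bounds, tw(G) = 4.

Treewidth 4.
One such decomposition:
Bags: B1 = {2, 4, 5, 7, 10}  B2 = {2, 4, 5, 9, 10}  B3 = {3, 4, 5, 7, 10}  B4 = {3, 4, 5, 7, 11}  B5 = {1, 4, 5, 7, 10}  B6 = {2, 4, 5, 7, 12}  B7 = {2, 4, 5, 7, 8}  B8 = {3, 4, 5, 6, 7}
Tree: B1–B2, B1–B3, B3–B4, B1–B5, B1–B6, B1–B7, B4–B8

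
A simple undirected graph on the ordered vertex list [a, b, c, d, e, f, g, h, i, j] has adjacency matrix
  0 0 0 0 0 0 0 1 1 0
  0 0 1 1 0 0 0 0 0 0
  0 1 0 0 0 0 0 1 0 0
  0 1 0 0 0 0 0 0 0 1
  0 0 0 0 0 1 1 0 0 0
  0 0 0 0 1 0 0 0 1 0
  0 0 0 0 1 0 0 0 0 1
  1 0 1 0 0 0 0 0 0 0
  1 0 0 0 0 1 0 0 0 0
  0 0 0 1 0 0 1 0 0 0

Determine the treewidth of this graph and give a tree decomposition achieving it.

Every bag has size at most 3, so the width is 3 − 1 = 2 and tw(G) ≤ 2. Since a–h–c–b–d–j–g–e–f–i–a is a cycle in G, G is not acyclic. Forests are exactly the graphs of treewidth ≤ 1, so tw(G) ≥ 2. Therefore the treewidth is 2.

Treewidth 2.
One such decomposition:
Bags: B1 = {a, c, h}  B2 = {a, b, c}  B3 = {a, b, d}  B4 = {a, d, j}  B5 = {a, g, j}  B6 = {a, e, g}  B7 = {a, e, f}  B8 = {a, f, i}
Tree: B1–B2, B2–B3, B3–B4, B4–B5, B5–B6, B6–B7, B7–B8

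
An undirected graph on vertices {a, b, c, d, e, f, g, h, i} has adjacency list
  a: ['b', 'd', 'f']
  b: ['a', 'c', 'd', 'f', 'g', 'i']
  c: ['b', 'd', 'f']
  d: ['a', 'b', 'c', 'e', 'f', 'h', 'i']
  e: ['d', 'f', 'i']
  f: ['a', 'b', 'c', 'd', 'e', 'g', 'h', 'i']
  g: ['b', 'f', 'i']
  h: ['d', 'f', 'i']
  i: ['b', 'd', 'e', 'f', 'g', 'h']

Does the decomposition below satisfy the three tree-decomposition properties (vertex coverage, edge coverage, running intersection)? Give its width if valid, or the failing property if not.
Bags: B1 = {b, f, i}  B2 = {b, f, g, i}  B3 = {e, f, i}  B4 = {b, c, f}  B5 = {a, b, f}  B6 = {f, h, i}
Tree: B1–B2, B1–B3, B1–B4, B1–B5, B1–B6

A tree decomposition must satisfy three properties: every vertex lies in some bag; for every edge, both endpoints lie together in some bag; and for every vertex, the bags containing it form a connected subtree. Here vertex d appears in no bag, so the decomposition is invalid.

No — vertex d appears in no bag.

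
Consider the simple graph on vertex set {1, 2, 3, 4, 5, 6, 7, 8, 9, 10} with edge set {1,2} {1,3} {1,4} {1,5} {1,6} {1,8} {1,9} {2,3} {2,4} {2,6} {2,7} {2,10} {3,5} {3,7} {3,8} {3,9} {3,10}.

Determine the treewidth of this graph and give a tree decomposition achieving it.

The largest bag has 3 vertices, giving width 2; this decomposition certifies tw(G) ≤ 2. Conversely, {1, 3, 8} is a clique of size 3, and the vertices of any clique must share a bag in every tree decomposition; so some bag has ≥ 3 vertices and tw(G) ≥ 2. Combining the bounds, tw(G) = 2.

Treewidth 2.
Bags: B1 = {1, 3, 5}  B2 = {1, 2, 3}  B3 = {2, 3, 7}  B4 = {1, 3, 8}  B5 = {2, 3, 10}  B6 = {1, 2, 4}  B7 = {1, 3, 9}  B8 = {1, 2, 6}
Tree: B1–B2, B2–B3, B1–B4, B2–B5, B2–B6, B2–B7, B2–B8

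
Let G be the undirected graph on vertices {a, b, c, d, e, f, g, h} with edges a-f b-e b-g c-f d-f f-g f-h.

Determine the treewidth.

1

A width-1 tree decomposition is:
Bags: B1 = {d, f}  B2 = {a, f}  B3 = {f, g}  B4 = {f, h}  B5 = {b, g}  B6 = {b, e}  B7 = {c, f}
Tree: B1–B2, B1–B3, B3–B4, B3–B5, B5–B6, B1–B7
Every bag has size at most 2, so the width is 2 − 1 = 1 and tw(G) ≤ 1. Any graph with an edge has treewidth ≥ 1, and G has the edge f–d. Combining the bounds, tw(G) = 1.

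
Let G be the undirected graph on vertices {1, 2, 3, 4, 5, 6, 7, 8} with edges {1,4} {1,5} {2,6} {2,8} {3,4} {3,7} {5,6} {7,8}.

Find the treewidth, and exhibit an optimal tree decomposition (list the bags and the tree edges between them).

Treewidth 2.
Bags: B1 = {2, 5, 6}  B2 = {2, 5, 8}  B3 = {5, 7, 8}  B4 = {3, 5, 7}  B5 = {3, 4, 5}  B6 = {1, 4, 5}
Tree: B1–B2, B2–B3, B3–B4, B4–B5, B5–B6

Every bag has size at most 3, so the width is 3 − 1 = 2 and tw(G) ≤ 2. For the lower bound, G contains the cycle 5–6–2–8–7–3–4–1–5, so G is not a forest; only forests have treewidth ≤ 1, hence tw(G) ≥ 2. Hence tw(G) = 2 exactly.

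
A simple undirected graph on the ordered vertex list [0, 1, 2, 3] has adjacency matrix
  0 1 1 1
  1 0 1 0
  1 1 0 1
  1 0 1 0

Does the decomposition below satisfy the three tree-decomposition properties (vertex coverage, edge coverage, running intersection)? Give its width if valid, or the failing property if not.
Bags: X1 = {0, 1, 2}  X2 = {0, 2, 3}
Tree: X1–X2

Yes; width 2.

Every vertex of G appears in some bag (union = {0, 1, 2, 3}); every edge is covered by a bag; and for each vertex v the set of bags containing v is connected in the bag tree. The decomposition is therefore valid. The largest bag has 3 vertices, so the width is 2.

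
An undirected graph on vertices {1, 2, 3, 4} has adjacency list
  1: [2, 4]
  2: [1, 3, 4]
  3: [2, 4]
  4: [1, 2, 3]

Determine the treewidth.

A width-2 tree decomposition is:
Bags: B1 = {1, 2, 4}  B2 = {2, 3, 4}
Tree: B1–B2
The largest bag has 3 vertices, giving width 2; this decomposition certifies tw(G) ≤ 2. On the other hand G contains the 3-clique {1, 2, 4}. A clique must lie in a single bag of any decomposition, so no decomposition can have width below 2. Hence tw(G) = 2 exactly.

2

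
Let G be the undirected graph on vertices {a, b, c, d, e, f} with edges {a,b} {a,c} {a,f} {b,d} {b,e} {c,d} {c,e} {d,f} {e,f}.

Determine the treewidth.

A width-3 tree decomposition is:
Bags: B1 = {a, b, d, e}  B2 = {a, d, e, f}  B3 = {a, c, d, e}
Tree: B1–B2, B2–B3
Each bag holds 4 vertices, so the decomposition has width 3, which upper-bounds the treewidth. For the lower bound: the 4 vertex sets {b,e}, {a,f}, {d}, {c} are disjoint, each induces a connected subgraph, and every pair is joined by at least one edge of G. Contracting each set to a single vertex therefore yields K_{4} as a minor, and since treewidth is minor-monotone, tw(G) ≥ tw(K_{4}) = 3. Therefore the treewidth is 3.

3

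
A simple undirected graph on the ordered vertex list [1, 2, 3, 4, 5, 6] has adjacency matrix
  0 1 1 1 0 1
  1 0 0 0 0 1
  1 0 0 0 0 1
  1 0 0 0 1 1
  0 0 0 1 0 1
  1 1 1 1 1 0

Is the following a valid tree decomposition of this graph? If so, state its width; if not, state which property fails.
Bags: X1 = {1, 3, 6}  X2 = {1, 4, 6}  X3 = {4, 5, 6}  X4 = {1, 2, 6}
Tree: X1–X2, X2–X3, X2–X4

Yes; width 2.

Checking the three conditions: (i) the bags cover all of {1, 2, 3, 4, 5, 6}; (ii) for each edge, some bag contains both endpoints; (iii) the bags containing any fixed vertex form a subtree. All hold, so the decomposition is valid with width 3 − 1 = 2.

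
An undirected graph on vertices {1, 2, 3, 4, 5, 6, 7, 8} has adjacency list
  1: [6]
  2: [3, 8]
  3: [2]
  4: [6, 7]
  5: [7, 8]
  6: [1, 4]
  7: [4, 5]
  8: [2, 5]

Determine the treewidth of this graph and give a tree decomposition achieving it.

The largest bag has 2 vertices, giving width 1; this decomposition certifies tw(G) ≤ 1. Since G has at least one edge (e.g. 3–2), it is not an edgeless graph, so tw(G) ≥ 1. The upper and lower bounds meet at 1, so that is the treewidth.

Treewidth 1.
One optimal decomposition is:
Bags: B1 = {2, 3}  B2 = {2, 8}  B3 = {5, 8}  B4 = {5, 7}  B5 = {4, 7}  B6 = {4, 6}  B7 = {1, 6}
Tree: B1–B2, B2–B3, B3–B4, B4–B5, B5–B6, B6–B7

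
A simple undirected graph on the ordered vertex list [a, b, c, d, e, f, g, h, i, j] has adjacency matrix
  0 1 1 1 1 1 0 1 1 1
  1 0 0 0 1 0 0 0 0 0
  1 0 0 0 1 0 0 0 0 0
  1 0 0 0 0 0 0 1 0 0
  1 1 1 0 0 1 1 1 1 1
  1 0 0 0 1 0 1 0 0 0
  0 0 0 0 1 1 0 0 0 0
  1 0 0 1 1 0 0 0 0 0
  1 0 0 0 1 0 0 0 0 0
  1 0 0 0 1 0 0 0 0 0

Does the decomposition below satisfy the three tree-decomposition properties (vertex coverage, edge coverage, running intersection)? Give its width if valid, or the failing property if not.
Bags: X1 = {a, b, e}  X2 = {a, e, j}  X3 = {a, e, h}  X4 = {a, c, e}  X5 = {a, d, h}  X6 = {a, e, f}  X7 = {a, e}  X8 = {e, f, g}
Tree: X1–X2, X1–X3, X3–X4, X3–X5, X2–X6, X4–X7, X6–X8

No — vertex i appears in no bag.

A tree decomposition must satisfy three properties: every vertex lies in some bag; for every edge, both endpoints lie together in some bag; and for every vertex, the bags containing it form a connected subtree. Here vertex i appears in no bag, so the decomposition is invalid.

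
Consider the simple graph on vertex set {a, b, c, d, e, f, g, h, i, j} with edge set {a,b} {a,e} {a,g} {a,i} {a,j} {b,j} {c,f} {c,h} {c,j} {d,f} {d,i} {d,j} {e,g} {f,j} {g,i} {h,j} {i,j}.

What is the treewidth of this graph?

2

A width-2 tree decomposition is:
Bags: B1 = {a, i, j}  B2 = {d, i, j}  B3 = {a, b, j}  B4 = {d, f, j}  B5 = {a, g, i}  B6 = {c, f, j}  B7 = {a, e, g}  B8 = {c, h, j}
Tree: B1–B2, B1–B3, B2–B4, B1–B5, B4–B6, B5–B7, B6–B8
The largest bag has 3 vertices, giving width 2; this decomposition certifies tw(G) ≤ 2. On the other hand G contains the 3-clique {a, e, g}. A clique must lie in a single bag of any decomposition, so no decomposition can have width below 2. Hence tw(G) = 2 exactly.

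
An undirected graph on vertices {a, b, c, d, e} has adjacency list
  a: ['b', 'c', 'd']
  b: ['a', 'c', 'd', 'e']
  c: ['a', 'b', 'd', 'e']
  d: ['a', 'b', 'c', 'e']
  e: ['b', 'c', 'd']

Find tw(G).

A width-3 tree decomposition is:
Bags: B1 = {a, b, c, d}  B2 = {b, c, d, e}
Tree: B1–B2
Every bag has size at most 4, so the width is 4 − 1 = 3 and tw(G) ≤ 3. For the lower bound, the 4 vertices {b, c, d, e} are pairwise adjacent, and any tree decomposition puts a clique entirely inside one bag — forcing width ≥ 3. Hence tw(G) = 3 exactly.

3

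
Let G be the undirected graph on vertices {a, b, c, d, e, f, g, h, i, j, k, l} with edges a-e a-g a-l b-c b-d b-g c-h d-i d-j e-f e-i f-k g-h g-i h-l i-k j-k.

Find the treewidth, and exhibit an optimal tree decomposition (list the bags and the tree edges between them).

Treewidth 3.
Bags: B1 = {a, c, h, l}  B2 = {a, c, g, h}  B3 = {a, b, c, g}  B4 = {a, b, e, g}  B5 = {b, e, g, i}  B6 = {b, d, e, i}  B7 = {d, e, f, i}  B8 = {d, f, i, k}  B9 = {d, f, j, k}
Tree: B1–B2, B2–B3, B3–B4, B4–B5, B5–B6, B6–B7, B7–B8, B8–B9

Every bag has size at most 4, so the width is 4 − 1 = 3 and tw(G) ≤ 3. For the lower bound: the 4 vertex sets {c,h,l}, {a}, {g}, {b,d,e,i} are disjoint, each induces a connected subgraph, and every pair is joined by at least one edge of G. Contracting each set to a single vertex therefore yields K_{4} as a minor, and since treewidth is minor-monotone, tw(G) ≥ tw(K_{4}) = 3. Combining the bounds, tw(G) = 3.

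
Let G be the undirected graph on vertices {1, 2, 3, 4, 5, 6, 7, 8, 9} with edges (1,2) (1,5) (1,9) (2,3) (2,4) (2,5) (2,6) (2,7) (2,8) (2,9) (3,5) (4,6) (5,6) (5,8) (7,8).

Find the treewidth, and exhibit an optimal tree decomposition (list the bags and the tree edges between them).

Treewidth 2.
One optimal decomposition is:
Bags: B1 = {2, 5, 6}  B2 = {2, 5, 8}  B3 = {2, 3, 5}  B4 = {1, 2, 5}  B5 = {1, 2, 9}  B6 = {2, 4, 6}  B7 = {2, 7, 8}
Tree: B1–B2, B2–B3, B3–B4, B4–B5, B1–B6, B2–B7

Each bag holds 3 vertices, so the decomposition has width 2, which upper-bounds the treewidth. On the other hand G contains the 3-clique {1, 2, 9}. A clique must lie in a single bag of any decomposition, so no decomposition can have width below 2. The upper and lower bounds meet at 2, so that is the treewidth.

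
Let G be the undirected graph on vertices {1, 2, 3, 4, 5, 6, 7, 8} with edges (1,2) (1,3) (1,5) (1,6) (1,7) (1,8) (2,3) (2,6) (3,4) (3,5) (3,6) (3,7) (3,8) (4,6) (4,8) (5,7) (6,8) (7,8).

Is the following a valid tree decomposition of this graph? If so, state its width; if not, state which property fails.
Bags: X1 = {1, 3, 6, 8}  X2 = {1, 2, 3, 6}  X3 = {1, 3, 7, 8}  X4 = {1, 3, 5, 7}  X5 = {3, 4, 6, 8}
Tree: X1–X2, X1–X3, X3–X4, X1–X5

Yes; width 3.

Every vertex of G appears in some bag (union = {1, 2, 3, 4, 5, 6, 7, 8}); every edge is covered by a bag; and for each vertex v the set of bags containing v is connected in the bag tree. The decomposition is therefore valid. The largest bag has 4 vertices, so the width is 3.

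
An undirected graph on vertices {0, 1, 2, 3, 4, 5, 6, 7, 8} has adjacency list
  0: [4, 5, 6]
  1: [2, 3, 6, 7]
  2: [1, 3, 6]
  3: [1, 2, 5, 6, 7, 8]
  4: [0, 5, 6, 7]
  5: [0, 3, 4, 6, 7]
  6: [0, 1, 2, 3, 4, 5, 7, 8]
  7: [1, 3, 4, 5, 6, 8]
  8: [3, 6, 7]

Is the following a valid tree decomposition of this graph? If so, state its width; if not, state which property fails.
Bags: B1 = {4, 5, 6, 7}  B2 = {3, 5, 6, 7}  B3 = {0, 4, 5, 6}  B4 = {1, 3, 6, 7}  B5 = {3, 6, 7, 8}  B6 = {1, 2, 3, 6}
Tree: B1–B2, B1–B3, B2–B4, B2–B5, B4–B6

Yes; width 3.

Every vertex of G appears in some bag (union = {0, 1, 2, 3, 4, 5, 6, 7, 8}); every edge is covered by a bag; and for each vertex v the set of bags containing v is connected in the bag tree. The decomposition is therefore valid. The largest bag has 4 vertices, so the width is 3.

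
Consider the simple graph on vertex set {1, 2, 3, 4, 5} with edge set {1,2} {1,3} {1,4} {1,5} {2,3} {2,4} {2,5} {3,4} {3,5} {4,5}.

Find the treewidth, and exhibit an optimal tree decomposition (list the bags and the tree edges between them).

With just one bag of size 5, the width is 5 − 1 = 4, so tw(G) ≤ 4. For the lower bound, the 5 vertices {1, 2, 3, 4, 5} are pairwise adjacent, and any tree decomposition puts a clique entirely inside one bag — forcing width ≥ 4. The upper and lower bounds meet at 4, so that is the treewidth.

Treewidth 4.
One such decomposition:
Bags: B1 = {1, 2, 3, 4, 5}
Tree: (single bag)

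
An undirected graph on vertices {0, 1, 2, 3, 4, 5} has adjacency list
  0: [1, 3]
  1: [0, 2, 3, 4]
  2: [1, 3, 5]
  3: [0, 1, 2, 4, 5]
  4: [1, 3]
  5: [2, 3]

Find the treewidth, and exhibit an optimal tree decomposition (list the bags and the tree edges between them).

Treewidth 2.
One optimal decomposition is:
Bags: B1 = {1, 2, 3}  B2 = {2, 3, 5}  B3 = {1, 3, 4}  B4 = {0, 1, 3}
Tree: B1–B2, B1–B3, B3–B4

Every bag has size at most 3, so the width is 3 − 1 = 2 and tw(G) ≤ 2. For the lower bound, the 3 vertices {0, 1, 3} are pairwise adjacent, and any tree decomposition puts a clique entirely inside one bag — forcing width ≥ 2. The upper and lower bounds meet at 2, so that is the treewidth.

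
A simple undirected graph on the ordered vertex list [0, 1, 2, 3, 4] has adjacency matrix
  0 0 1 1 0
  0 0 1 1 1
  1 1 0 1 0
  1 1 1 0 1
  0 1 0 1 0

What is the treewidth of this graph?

A width-2 tree decomposition is:
Bags: B1 = {1, 2, 3}  B2 = {0, 2, 3}  B3 = {1, 3, 4}
Tree: B1–B2, B1–B3
Every bag has size at most 3, so the width is 3 − 1 = 2 and tw(G) ≤ 2. Conversely, {0, 2, 3} is a clique of size 3, and the vertices of any clique must share a bag in every tree decomposition; so some bag has ≥ 3 vertices and tw(G) ≥ 2. Therefore the treewidth is 2.

2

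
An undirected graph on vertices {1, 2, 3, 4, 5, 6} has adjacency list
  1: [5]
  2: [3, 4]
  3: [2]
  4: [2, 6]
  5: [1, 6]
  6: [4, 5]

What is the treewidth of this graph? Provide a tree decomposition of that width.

Each bag holds 2 vertices, so the decomposition has width 1, which upper-bounds the treewidth. G has an edge, so its treewidth is at least 1. Combining the bounds, tw(G) = 1.

Treewidth 1.
One such decomposition:
Bags: B1 = {4, 6}  B2 = {5, 6}  B3 = {1, 5}  B4 = {2, 4}  B5 = {2, 3}
Tree: B1–B2, B2–B3, B1–B4, B4–B5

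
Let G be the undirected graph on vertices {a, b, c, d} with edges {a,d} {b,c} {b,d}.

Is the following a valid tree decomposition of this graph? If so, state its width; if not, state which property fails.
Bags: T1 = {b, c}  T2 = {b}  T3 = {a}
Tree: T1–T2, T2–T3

No — vertex d appears in no bag.

A tree decomposition must satisfy three properties: every vertex lies in some bag; for every edge, both endpoints lie together in some bag; and for every vertex, the bags containing it form a connected subtree. Here vertex d appears in no bag, so the decomposition is invalid.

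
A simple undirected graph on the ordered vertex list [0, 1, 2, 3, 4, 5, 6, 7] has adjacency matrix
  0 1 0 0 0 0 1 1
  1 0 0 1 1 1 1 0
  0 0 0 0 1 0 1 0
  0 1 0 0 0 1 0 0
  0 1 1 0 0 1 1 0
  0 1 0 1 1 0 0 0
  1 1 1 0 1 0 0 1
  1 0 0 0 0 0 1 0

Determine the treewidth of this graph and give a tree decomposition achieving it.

The largest bag has 3 vertices, giving width 2; this decomposition certifies tw(G) ≤ 2. On the other hand G contains the 3-clique {0, 1, 6}. A clique must lie in a single bag of any decomposition, so no decomposition can have width below 2. Therefore the treewidth is 2.

Treewidth 2.
Bags: B1 = {1, 4, 6}  B2 = {0, 1, 6}  B3 = {1, 4, 5}  B4 = {1, 3, 5}  B5 = {2, 4, 6}  B6 = {0, 6, 7}
Tree: B1–B2, B1–B3, B3–B4, B1–B5, B2–B6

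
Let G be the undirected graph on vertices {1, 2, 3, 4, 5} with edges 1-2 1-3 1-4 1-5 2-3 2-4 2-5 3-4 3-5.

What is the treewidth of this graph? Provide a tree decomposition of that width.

Treewidth 3.
Bags: B1 = {1, 2, 3, 5}  B2 = {1, 2, 3, 4}
Tree: B1–B2

Each bag holds 4 vertices, so the decomposition has width 3, which upper-bounds the treewidth. Conversely, {1, 2, 3, 4} is a clique of size 4, and the vertices of any clique must share a bag in every tree decomposition; so some bag has ≥ 4 vertices and tw(G) ≥ 3. Combining the bounds, tw(G) = 3.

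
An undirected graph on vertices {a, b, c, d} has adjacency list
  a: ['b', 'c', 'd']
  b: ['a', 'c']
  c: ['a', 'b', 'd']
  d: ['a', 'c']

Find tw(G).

A width-2 tree decomposition is:
Bags: B1 = {a, b, c}  B2 = {a, c, d}
Tree: B1–B2
The largest bag has 3 vertices, giving width 2; this decomposition certifies tw(G) ≤ 2. For the lower bound, the 3 vertices {a, c, d} are pairwise adjacent, and any tree decomposition puts a clique entirely inside one bag — forcing width ≥ 2. Combining the bounds, tw(G) = 2.

2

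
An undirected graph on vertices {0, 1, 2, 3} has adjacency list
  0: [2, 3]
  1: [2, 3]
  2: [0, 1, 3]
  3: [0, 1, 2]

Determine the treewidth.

2

A width-2 tree decomposition is:
Bags: B1 = {0, 2, 3}  B2 = {1, 2, 3}
Tree: B1–B2
Every bag has size at most 3, so the width is 3 − 1 = 2 and tw(G) ≤ 2. On the other hand G contains the 3-clique {0, 2, 3}. A clique must lie in a single bag of any decomposition, so no decomposition can have width below 2. Therefore the treewidth is 2.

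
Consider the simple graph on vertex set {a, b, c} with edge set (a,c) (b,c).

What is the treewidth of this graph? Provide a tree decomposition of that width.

Treewidth 1.
One optimal decomposition is:
Bags: B1 = {b, c}  B2 = {a, c}
Tree: B1–B2

Every bag has size at most 2, so the width is 2 − 1 = 1 and tw(G) ≤ 1. G has an edge, so its treewidth is at least 1. Therefore the treewidth is 1.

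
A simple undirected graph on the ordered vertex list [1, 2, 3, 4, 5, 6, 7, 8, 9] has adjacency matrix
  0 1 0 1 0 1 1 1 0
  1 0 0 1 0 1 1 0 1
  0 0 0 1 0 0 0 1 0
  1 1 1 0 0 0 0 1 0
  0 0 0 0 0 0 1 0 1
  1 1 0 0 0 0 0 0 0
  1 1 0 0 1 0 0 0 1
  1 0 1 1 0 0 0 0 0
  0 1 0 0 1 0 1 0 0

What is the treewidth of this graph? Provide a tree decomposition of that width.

Treewidth 2.
One optimal decomposition is:
Bags: B1 = {1, 2, 4}  B2 = {1, 2, 7}  B3 = {2, 7, 9}  B4 = {5, 7, 9}  B5 = {1, 4, 8}  B6 = {3, 4, 8}  B7 = {1, 2, 6}
Tree: B1–B2, B2–B3, B3–B4, B1–B5, B5–B6, B1–B7

The largest bag has 3 vertices, giving width 2; this decomposition certifies tw(G) ≤ 2. For the lower bound, the 3 vertices {1, 4, 8} are pairwise adjacent, and any tree decomposition puts a clique entirely inside one bag — forcing width ≥ 2. The upper and lower bounds meet at 2, so that is the treewidth.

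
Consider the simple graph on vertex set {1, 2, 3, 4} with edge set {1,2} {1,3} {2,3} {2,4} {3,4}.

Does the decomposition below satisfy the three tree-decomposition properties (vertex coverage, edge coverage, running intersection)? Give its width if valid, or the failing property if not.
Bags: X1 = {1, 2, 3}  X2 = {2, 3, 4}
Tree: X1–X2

Yes; width 2.

Every vertex of G appears in some bag (union = {1, 2, 3, 4}); every edge is covered by a bag; and for each vertex v the set of bags containing v is connected in the bag tree. The decomposition is therefore valid. The largest bag has 3 vertices, so the width is 2.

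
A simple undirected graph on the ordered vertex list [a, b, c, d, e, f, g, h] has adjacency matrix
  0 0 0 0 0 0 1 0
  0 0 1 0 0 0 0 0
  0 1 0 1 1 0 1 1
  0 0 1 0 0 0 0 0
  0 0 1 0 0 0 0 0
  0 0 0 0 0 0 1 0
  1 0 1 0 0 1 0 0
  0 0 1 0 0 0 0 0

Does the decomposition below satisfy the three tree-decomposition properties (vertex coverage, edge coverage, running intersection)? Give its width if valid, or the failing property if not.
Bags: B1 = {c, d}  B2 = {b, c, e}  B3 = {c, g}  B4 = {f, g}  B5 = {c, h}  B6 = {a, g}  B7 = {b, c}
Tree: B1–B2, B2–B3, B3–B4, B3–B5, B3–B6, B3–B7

No — bags containing vertex b are not connected in the tree.

A tree decomposition must satisfy three properties: every vertex lies in some bag; for every edge, both endpoints lie together in some bag; and for every vertex, the bags containing it form a connected subtree. Here bags containing vertex b are not connected in the tree, so the decomposition is invalid.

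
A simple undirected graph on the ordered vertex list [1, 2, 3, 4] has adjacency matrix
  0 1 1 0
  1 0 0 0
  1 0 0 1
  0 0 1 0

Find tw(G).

A width-1 tree decomposition is:
Bags: B1 = {1, 2}  B2 = {1, 3}  B3 = {3, 4}
Tree: B1–B2, B2–B3
Each bag holds 2 vertices, so the decomposition has width 1, which upper-bounds the treewidth. G has an edge, so its treewidth is at least 1. Hence tw(G) = 1 exactly.

1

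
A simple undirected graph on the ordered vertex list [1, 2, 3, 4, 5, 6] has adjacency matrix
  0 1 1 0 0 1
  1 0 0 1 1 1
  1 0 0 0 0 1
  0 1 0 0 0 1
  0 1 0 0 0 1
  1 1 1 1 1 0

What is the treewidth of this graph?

2

A width-2 tree decomposition is:
Bags: B1 = {2, 4, 6}  B2 = {2, 5, 6}  B3 = {1, 2, 6}  B4 = {1, 3, 6}
Tree: B1–B2, B2–B3, B3–B4
Every bag has size at most 3, so the width is 3 − 1 = 2 and tw(G) ≤ 2. For the lower bound, the 3 vertices {1, 2, 6} are pairwise adjacent, and any tree decomposition puts a clique entirely inside one bag — forcing width ≥ 2. Hence tw(G) = 2 exactly.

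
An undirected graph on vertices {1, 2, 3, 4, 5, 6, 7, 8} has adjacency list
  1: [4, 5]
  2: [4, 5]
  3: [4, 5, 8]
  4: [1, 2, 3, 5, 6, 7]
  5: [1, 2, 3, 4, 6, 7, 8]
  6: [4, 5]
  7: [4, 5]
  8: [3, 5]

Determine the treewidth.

2

A width-2 tree decomposition is:
Bags: B1 = {2, 4, 5}  B2 = {4, 5, 6}  B3 = {3, 4, 5}  B4 = {4, 5, 7}  B5 = {3, 5, 8}  B6 = {1, 4, 5}
Tree: B1–B2, B2–B3, B3–B4, B3–B5, B3–B6
The largest bag has 3 vertices, giving width 2; this decomposition certifies tw(G) ≤ 2. Conversely, {3, 5, 8} is a clique of size 3, and the vertices of any clique must share a bag in every tree decomposition; so some bag has ≥ 3 vertices and tw(G) ≥ 2. Therefore the treewidth is 2.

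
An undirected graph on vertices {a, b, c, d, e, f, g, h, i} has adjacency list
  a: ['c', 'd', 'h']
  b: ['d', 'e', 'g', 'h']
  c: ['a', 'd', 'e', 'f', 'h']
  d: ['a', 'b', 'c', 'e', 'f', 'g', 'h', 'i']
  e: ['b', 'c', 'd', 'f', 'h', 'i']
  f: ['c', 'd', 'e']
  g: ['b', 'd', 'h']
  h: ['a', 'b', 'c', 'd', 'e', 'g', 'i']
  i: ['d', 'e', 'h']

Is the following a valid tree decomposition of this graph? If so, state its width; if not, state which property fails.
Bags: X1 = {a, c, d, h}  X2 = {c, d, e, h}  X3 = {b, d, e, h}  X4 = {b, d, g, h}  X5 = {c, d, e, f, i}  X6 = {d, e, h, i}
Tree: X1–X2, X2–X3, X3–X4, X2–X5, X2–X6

A tree decomposition must satisfy three properties: every vertex lies in some bag; for every edge, both endpoints lie together in some bag; and for every vertex, the bags containing it form a connected subtree. Here bags containing vertex i are not connected in the tree, so the decomposition is invalid.

No — bags containing vertex i are not connected in the tree.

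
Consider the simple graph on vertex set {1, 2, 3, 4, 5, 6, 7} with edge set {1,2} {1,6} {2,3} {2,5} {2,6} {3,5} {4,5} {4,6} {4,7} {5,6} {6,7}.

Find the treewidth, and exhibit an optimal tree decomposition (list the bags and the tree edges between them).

Treewidth 2.
Bags: B1 = {2, 5, 6}  B2 = {4, 5, 6}  B3 = {1, 2, 6}  B4 = {4, 6, 7}  B5 = {2, 3, 5}
Tree: B1–B2, B1–B3, B2–B4, B1–B5

Each bag holds 3 vertices, so the decomposition has width 2, which upper-bounds the treewidth. For the lower bound, the 3 vertices {2, 3, 5} are pairwise adjacent, and any tree decomposition puts a clique entirely inside one bag — forcing width ≥ 2. Combining the bounds, tw(G) = 2.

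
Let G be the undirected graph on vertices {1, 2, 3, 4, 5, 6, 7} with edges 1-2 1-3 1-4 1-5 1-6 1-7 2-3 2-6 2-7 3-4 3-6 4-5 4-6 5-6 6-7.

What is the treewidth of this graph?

A width-3 tree decomposition is:
Bags: B1 = {1, 2, 3, 6}  B2 = {1, 2, 6, 7}  B3 = {1, 3, 4, 6}  B4 = {1, 4, 5, 6}
Tree: B1–B2, B1–B3, B3–B4
Every bag has size at most 4, so the width is 4 − 1 = 3 and tw(G) ≤ 3. On the other hand G contains the 4-clique {1, 2, 3, 6}. A clique must lie in a single bag of any decomposition, so no decomposition can have width below 3. The upper and lower bounds meet at 3, so that is the treewidth.

3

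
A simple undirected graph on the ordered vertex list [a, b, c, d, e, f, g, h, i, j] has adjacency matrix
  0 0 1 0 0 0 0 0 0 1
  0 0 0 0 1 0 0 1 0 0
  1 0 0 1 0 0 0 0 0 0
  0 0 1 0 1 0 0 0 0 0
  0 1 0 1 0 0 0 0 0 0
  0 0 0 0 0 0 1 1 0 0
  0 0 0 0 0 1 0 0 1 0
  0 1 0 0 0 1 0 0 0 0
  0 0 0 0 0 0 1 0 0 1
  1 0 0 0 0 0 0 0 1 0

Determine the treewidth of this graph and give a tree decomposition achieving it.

Treewidth 2.
Bags: B1 = {a, i, j}  B2 = {a, c, i}  B3 = {c, d, i}  B4 = {d, e, i}  B5 = {b, e, i}  B6 = {b, h, i}  B7 = {f, h, i}  B8 = {f, g, i}
Tree: B1–B2, B2–B3, B3–B4, B4–B5, B5–B6, B6–B7, B7–B8

Each bag holds 3 vertices, so the decomposition has width 2, which upper-bounds the treewidth. For the lower bound, G contains the cycle i–j–a–c–d–e–b–h–f–g–i, so G is not a forest; only forests have treewidth ≤ 1, hence tw(G) ≥ 2. The upper and lower bounds meet at 2, so that is the treewidth.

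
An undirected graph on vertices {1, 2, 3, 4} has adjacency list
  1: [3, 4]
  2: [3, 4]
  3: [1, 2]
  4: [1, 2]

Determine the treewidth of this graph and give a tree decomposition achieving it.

Treewidth 2.
One such decomposition:
Bags: B1 = {1, 2, 3}  B2 = {1, 2, 4}
Tree: B1–B2

Every bag has size at most 3, so the width is 3 − 1 = 2 and tw(G) ≤ 2. The edges 2–3–1–4–2 form a cycle, so G is not a tree and its treewidth is at least 2. Therefore the treewidth is 2.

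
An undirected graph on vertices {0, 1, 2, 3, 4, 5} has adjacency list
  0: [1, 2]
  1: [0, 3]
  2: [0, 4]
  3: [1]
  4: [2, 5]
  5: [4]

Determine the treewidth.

1

A width-1 tree decomposition is:
Bags: B1 = {4, 5}  B2 = {2, 4}  B3 = {0, 2}  B4 = {0, 1}  B5 = {1, 3}
Tree: B1–B2, B2–B3, B3–B4, B4–B5
Each bag holds 2 vertices, so the decomposition has width 1, which upper-bounds the treewidth. G has an edge, so its treewidth is at least 1. Hence tw(G) = 1 exactly.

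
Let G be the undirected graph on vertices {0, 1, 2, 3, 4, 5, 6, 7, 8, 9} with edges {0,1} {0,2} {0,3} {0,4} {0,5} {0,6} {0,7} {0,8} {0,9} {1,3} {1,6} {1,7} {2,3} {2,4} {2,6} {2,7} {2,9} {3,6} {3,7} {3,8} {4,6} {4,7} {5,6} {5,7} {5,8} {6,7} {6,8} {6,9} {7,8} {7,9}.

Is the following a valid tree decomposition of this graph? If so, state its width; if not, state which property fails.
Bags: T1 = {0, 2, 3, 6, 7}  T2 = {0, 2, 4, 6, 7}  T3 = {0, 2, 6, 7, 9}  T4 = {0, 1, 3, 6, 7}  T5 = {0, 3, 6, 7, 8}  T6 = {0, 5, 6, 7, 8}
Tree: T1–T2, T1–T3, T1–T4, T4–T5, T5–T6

Vertex coverage: the bags together contain {0, 1, 2, 3, 4, 5, 6, 7, 8, 9}, the full vertex set. Edge coverage: each edge of G has both endpoints in at least one bag. Running intersection: for every vertex, the bags containing it form a connected subtree. All three properties hold, so this is a valid tree decomposition of width max|bag| − 1 = 4, and hence tw(G) ≤ 4.

Yes; width 4.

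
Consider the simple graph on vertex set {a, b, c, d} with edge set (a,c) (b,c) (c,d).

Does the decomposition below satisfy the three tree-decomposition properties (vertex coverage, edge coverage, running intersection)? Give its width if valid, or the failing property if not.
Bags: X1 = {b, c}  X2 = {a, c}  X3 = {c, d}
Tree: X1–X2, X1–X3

Vertex coverage: the bags together contain {a, b, c, d}, the full vertex set. Edge coverage: each edge of G has both endpoints in at least one bag. Running intersection: for every vertex, the bags containing it form a connected subtree. All three properties hold, so this is a valid tree decomposition of width max|bag| − 1 = 1, and hence tw(G) ≤ 1.

Yes; width 1.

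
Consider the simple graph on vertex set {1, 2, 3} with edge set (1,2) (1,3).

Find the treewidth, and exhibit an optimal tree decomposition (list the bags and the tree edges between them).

Every bag has size at most 2, so the width is 2 − 1 = 1 and tw(G) ≤ 1. G has an edge, so its treewidth is at least 1. Therefore the treewidth is 1.

Treewidth 1.
Bags: B1 = {1, 2}  B2 = {1, 3}
Tree: B1–B2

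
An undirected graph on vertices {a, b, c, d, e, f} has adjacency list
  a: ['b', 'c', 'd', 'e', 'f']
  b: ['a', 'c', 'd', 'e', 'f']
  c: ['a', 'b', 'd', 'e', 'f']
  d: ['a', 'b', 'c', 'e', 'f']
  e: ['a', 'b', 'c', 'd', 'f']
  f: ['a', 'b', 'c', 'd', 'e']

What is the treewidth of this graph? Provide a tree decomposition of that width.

Treewidth 5.
One optimal decomposition is:
Bags: B1 = {a, b, c, d, e, f}
Tree: (single bag)

With just one bag of size 6, the width is 6 − 1 = 5, so tw(G) ≤ 5. On the other hand G contains the 6-clique {a, b, c, d, e, f}. A clique must lie in a single bag of any decomposition, so no decomposition can have width below 5. Hence tw(G) = 5 exactly.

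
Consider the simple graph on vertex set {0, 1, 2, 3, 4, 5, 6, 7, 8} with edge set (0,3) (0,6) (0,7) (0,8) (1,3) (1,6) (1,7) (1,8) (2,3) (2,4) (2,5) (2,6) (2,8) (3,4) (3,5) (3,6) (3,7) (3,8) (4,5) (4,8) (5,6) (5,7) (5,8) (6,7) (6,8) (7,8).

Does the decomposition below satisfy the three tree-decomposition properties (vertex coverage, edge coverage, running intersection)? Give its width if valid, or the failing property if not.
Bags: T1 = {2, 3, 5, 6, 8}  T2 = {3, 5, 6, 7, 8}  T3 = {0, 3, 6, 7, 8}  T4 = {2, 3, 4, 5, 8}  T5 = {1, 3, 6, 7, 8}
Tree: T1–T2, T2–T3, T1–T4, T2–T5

Yes; width 4.

Checking the three conditions: (i) the bags cover all of {0, 1, 2, 3, 4, 5, 6, 7, 8}; (ii) for each edge, some bag contains both endpoints; (iii) the bags containing any fixed vertex form a subtree. All hold, so the decomposition is valid with width 5 − 1 = 4.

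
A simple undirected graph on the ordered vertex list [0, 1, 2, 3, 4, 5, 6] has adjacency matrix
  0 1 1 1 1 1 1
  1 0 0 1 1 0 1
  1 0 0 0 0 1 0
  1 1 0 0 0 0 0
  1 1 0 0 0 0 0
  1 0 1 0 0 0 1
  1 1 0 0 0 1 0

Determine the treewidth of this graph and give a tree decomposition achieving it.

Treewidth 2.
Bags: B1 = {0, 1, 6}  B2 = {0, 1, 3}  B3 = {0, 5, 6}  B4 = {0, 1, 4}  B5 = {0, 2, 5}
Tree: B1–B2, B1–B3, B1–B4, B3–B5

Each bag holds 3 vertices, so the decomposition has width 2, which upper-bounds the treewidth. For the lower bound, the 3 vertices {0, 1, 3} are pairwise adjacent, and any tree decomposition puts a clique entirely inside one bag — forcing width ≥ 2. Therefore the treewidth is 2.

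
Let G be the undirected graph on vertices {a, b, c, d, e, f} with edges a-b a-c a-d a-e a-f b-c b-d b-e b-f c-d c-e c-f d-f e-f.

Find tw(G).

4

A width-4 tree decomposition is:
Bags: B1 = {a, b, c, e, f}  B2 = {a, b, c, d, f}
Tree: B1–B2
The largest bag has 5 vertices, giving width 4; this decomposition certifies tw(G) ≤ 4. On the other hand G contains the 5-clique {a, b, c, d, f}. A clique must lie in a single bag of any decomposition, so no decomposition can have width below 4. Hence tw(G) = 4 exactly.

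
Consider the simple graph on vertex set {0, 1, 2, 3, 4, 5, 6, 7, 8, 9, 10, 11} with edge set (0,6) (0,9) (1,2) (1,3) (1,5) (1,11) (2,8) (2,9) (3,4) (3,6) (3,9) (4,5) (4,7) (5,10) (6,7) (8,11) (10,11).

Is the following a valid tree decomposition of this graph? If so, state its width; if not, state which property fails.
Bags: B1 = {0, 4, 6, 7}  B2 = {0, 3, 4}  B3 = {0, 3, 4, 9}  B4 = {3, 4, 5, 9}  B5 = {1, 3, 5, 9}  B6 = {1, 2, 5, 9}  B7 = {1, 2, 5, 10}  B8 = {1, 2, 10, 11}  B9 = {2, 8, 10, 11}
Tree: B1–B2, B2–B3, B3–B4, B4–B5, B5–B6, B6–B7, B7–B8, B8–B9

A tree decomposition must satisfy three properties: every vertex lies in some bag; for every edge, both endpoints lie together in some bag; and for every vertex, the bags containing it form a connected subtree. Here edge (6,3) lies in no bag, so the decomposition is invalid.

No — edge (6,3) lies in no bag.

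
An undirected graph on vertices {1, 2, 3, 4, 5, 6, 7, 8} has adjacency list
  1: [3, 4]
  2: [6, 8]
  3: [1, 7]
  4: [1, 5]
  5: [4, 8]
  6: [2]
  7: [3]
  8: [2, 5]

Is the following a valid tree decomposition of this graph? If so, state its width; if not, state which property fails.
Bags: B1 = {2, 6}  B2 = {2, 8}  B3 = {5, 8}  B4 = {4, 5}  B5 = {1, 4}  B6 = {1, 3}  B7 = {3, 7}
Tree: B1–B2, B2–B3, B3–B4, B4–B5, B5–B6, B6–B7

Yes; width 1.

Vertex coverage: the bags together contain {1, 2, 3, 4, 5, 6, 7, 8}, the full vertex set. Edge coverage: each edge of G has both endpoints in at least one bag. Running intersection: for every vertex, the bags containing it form a connected subtree. All three properties hold, so this is a valid tree decomposition of width max|bag| − 1 = 1, and hence tw(G) ≤ 1.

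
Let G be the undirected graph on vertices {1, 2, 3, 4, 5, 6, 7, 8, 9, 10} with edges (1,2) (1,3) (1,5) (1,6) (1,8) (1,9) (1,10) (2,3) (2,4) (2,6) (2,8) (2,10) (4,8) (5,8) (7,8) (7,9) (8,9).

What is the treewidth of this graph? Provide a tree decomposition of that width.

Every bag has size at most 3, so the width is 3 − 1 = 2 and tw(G) ≤ 2. For the lower bound, the 3 vertices {1, 8, 9} are pairwise adjacent, and any tree decomposition puts a clique entirely inside one bag — forcing width ≥ 2. Therefore the treewidth is 2.

Treewidth 2.
Bags: B1 = {1, 2, 10}  B2 = {1, 2, 3}  B3 = {1, 2, 8}  B4 = {1, 5, 8}  B5 = {2, 4, 8}  B6 = {1, 8, 9}  B7 = {1, 2, 6}  B8 = {7, 8, 9}
Tree: B1–B2, B2–B3, B3–B4, B3–B5, B4–B6, B1–B7, B6–B8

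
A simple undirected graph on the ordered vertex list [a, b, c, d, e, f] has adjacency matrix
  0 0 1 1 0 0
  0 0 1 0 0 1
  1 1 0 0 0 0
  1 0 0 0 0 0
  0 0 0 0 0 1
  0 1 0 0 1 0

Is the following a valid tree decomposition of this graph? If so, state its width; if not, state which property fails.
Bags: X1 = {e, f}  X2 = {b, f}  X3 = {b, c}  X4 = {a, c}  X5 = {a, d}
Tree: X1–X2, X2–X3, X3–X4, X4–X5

Yes; width 1.

Vertex coverage: the bags together contain {a, b, c, d, e, f}, the full vertex set. Edge coverage: each edge of G has both endpoints in at least one bag. Running intersection: for every vertex, the bags containing it form a connected subtree. All three properties hold, so this is a valid tree decomposition of width max|bag| − 1 = 1, and hence tw(G) ≤ 1.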